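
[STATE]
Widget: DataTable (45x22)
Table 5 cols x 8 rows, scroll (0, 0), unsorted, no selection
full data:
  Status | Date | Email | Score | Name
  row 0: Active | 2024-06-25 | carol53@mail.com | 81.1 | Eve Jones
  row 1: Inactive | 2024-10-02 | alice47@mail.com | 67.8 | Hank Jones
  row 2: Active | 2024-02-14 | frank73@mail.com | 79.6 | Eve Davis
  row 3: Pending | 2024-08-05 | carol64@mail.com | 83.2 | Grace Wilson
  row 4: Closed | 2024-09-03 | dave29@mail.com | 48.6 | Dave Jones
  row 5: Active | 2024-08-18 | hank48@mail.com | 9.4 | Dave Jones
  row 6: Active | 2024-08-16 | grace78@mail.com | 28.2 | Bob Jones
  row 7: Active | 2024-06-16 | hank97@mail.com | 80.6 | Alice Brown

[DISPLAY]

Status  │Date      │Email           │Score│Na
────────┼──────────┼────────────────┼─────┼──
Active  │2024-06-25│carol53@mail.com│81.1 │Ev
Inactive│2024-10-02│alice47@mail.com│67.8 │Ha
Active  │2024-02-14│frank73@mail.com│79.6 │Ev
Pending │2024-08-05│carol64@mail.com│83.2 │Gr
Closed  │2024-09-03│dave29@mail.com │48.6 │Da
Active  │2024-08-18│hank48@mail.com │9.4  │Da
Active  │2024-08-16│grace78@mail.com│28.2 │Bo
Active  │2024-06-16│hank97@mail.com │80.6 │Al
                                             
                                             
                                             
                                             
                                             
                                             
                                             
                                             
                                             
                                             
                                             
                                             


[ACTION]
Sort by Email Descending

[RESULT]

Status  │Date      │Email          ▼│Score│Na
────────┼──────────┼────────────────┼─────┼──
Active  │2024-06-16│hank97@mail.com │80.6 │Al
Active  │2024-08-18│hank48@mail.com │9.4  │Da
Active  │2024-08-16│grace78@mail.com│28.2 │Bo
Active  │2024-02-14│frank73@mail.com│79.6 │Ev
Closed  │2024-09-03│dave29@mail.com │48.6 │Da
Pending │2024-08-05│carol64@mail.com│83.2 │Gr
Active  │2024-06-25│carol53@mail.com│81.1 │Ev
Inactive│2024-10-02│alice47@mail.com│67.8 │Ha
                                             
                                             
                                             
                                             
                                             
                                             
                                             
                                             
                                             
                                             
                                             
                                             


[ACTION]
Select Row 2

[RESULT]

Status  │Date      │Email          ▼│Score│Na
────────┼──────────┼────────────────┼─────┼──
Active  │2024-06-16│hank97@mail.com │80.6 │Al
Active  │2024-08-18│hank48@mail.com │9.4  │Da
>ctive  │2024-08-16│grace78@mail.com│28.2 │Bo
Active  │2024-02-14│frank73@mail.com│79.6 │Ev
Closed  │2024-09-03│dave29@mail.com │48.6 │Da
Pending │2024-08-05│carol64@mail.com│83.2 │Gr
Active  │2024-06-25│carol53@mail.com│81.1 │Ev
Inactive│2024-10-02│alice47@mail.com│67.8 │Ha
                                             
                                             
                                             
                                             
                                             
                                             
                                             
                                             
                                             
                                             
                                             
                                             


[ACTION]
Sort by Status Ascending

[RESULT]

Status ▲│Date      │Email           │Score│Na
────────┼──────────┼────────────────┼─────┼──
Active  │2024-06-16│hank97@mail.com │80.6 │Al
Active  │2024-08-18│hank48@mail.com │9.4  │Da
>ctive  │2024-08-16│grace78@mail.com│28.2 │Bo
Active  │2024-02-14│frank73@mail.com│79.6 │Ev
Active  │2024-06-25│carol53@mail.com│81.1 │Ev
Closed  │2024-09-03│dave29@mail.com │48.6 │Da
Inactive│2024-10-02│alice47@mail.com│67.8 │Ha
Pending │2024-08-05│carol64@mail.com│83.2 │Gr
                                             
                                             
                                             
                                             
                                             
                                             
                                             
                                             
                                             
                                             
                                             
                                             


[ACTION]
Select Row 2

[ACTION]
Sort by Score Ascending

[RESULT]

Status  │Date      │Email           │Scor▲│Na
────────┼──────────┼────────────────┼─────┼──
Active  │2024-08-18│hank48@mail.com │9.4  │Da
Active  │2024-08-16│grace78@mail.com│28.2 │Bo
>losed  │2024-09-03│dave29@mail.com │48.6 │Da
Inactive│2024-10-02│alice47@mail.com│67.8 │Ha
Active  │2024-02-14│frank73@mail.com│79.6 │Ev
Active  │2024-06-16│hank97@mail.com │80.6 │Al
Active  │2024-06-25│carol53@mail.com│81.1 │Ev
Pending │2024-08-05│carol64@mail.com│83.2 │Gr
                                             
                                             
                                             
                                             
                                             
                                             
                                             
                                             
                                             
                                             
                                             
                                             


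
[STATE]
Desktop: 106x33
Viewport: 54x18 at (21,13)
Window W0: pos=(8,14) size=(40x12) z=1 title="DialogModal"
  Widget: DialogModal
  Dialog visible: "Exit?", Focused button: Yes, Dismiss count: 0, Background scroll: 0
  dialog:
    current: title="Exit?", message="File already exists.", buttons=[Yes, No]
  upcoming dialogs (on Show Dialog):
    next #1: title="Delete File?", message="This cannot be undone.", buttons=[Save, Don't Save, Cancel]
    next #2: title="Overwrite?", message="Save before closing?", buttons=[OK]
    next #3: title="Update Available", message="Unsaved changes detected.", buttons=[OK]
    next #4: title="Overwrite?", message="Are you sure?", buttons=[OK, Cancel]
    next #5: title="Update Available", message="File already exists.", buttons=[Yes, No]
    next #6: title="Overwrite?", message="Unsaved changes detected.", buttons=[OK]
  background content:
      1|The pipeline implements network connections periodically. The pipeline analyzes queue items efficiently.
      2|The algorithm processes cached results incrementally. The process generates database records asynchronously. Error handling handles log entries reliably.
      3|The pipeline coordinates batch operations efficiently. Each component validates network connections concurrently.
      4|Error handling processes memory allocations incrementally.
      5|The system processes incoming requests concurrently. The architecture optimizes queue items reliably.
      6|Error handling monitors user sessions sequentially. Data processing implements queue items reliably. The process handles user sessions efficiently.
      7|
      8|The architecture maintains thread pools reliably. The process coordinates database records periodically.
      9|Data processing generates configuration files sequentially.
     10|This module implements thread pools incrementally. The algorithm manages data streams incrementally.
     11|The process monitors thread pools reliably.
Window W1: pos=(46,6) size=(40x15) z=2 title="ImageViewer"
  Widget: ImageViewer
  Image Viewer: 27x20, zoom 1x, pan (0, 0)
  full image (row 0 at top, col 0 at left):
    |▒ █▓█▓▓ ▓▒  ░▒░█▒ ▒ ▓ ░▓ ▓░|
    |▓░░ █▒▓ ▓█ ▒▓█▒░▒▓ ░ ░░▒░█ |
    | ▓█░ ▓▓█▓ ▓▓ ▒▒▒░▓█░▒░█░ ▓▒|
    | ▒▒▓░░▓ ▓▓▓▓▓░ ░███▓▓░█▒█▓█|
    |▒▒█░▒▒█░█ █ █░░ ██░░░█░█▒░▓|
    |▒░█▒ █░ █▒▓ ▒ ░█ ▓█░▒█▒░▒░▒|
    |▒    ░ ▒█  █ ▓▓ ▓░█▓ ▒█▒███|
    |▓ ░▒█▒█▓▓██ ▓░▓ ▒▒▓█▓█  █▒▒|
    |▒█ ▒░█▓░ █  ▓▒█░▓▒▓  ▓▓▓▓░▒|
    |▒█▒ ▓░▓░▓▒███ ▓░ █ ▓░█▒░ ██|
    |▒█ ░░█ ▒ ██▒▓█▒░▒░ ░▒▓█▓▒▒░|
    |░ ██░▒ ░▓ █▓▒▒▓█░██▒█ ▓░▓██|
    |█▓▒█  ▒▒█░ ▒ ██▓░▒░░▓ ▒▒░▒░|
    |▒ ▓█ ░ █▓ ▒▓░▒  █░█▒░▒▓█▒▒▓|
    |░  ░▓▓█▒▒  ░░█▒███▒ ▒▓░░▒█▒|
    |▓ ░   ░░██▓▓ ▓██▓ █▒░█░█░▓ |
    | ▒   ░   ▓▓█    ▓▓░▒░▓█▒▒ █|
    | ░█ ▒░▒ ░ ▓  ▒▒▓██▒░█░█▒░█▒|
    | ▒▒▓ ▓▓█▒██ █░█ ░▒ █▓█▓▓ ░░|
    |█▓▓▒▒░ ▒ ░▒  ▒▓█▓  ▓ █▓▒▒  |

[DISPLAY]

                         ┃▒▒█░▒▒█░█ █ █░░ ██░░░█░█▒░▓ 
━━━━━━━━━━━━━━━━━━━━━━━━━┃▒░█▒ █░ █▒▓ ▒ ░█ ▓█░▒█▒░▒░▒ 
                         ┃▒    ░ ▒█  █ ▓▓ ▓░█▓ ▒█▒███ 
─────────────────────────┃▓ ░▒█▒█▓▓██ ▓░▓ ▒▒▓█▓█  █▒▒ 
 implements network conne┃▒█ ▒░█▓░ █  ▓▒█░▓▒▓  ▓▓▓▓░▒ 
──────────────────┐result┃▒█▒ ▓░▓░▓▒███ ▓░ █ ▓░█▒░ ██ 
    Exit?         │operat┃▒█ ░░█ ▒ ██▒▓█▒░▒░ ░▒▓█▓▒▒░ 
e already exists. │ alloc┗━━━━━━━━━━━━━━━━━━━━━━━━━━━━
  [Yes]  No       │equests┃                           
──────────────────┘ssions ┃                           
                          ┃                           
ture maintains thread pool┃                           
━━━━━━━━━━━━━━━━━━━━━━━━━━┛                           
                                                      
                                                      
                                                      
                                                      
                                                      


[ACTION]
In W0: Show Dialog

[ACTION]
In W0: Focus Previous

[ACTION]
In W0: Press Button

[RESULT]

                         ┃▒▒█░▒▒█░█ █ █░░ ██░░░█░█▒░▓ 
━━━━━━━━━━━━━━━━━━━━━━━━━┃▒░█▒ █░ █▒▓ ▒ ░█ ▓█░▒█▒░▒░▒ 
                         ┃▒    ░ ▒█  █ ▓▓ ▓░█▓ ▒█▒███ 
─────────────────────────┃▓ ░▒█▒█▓▓██ ▓░▓ ▒▒▓█▓█  █▒▒ 
 implements network conne┃▒█ ▒░█▓░ █  ▓▒█░▓▒▓  ▓▓▓▓░▒ 
m processes cached result┃▒█▒ ▓░▓░▓▒███ ▓░ █ ▓░█▒░ ██ 
 coordinates batch operat┃▒█ ░░█ ▒ ██▒▓█▒░▒░ ░▒▓█▓▒▒░ 
ng processes memory alloc┗━━━━━━━━━━━━━━━━━━━━━━━━━━━━
rocesses incoming requests┃                           
ng monitors user sessions ┃                           
                          ┃                           
ture maintains thread pool┃                           
━━━━━━━━━━━━━━━━━━━━━━━━━━┛                           
                                                      
                                                      
                                                      
                                                      
                                                      


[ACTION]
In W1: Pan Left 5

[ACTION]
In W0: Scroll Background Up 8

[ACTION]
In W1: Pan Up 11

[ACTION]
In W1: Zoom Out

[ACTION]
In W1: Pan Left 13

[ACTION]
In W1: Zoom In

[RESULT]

                         ┃  ▓▓██░░  ▓▓▓▓██▓▓  ▓▓▓▓  ▒▒
━━━━━━━━━━━━━━━━━━━━━━━━━┃  ▓▓██░░  ▓▓▓▓██▓▓  ▓▓▓▓  ▒▒
                         ┃  ▒▒▒▒▓▓░░░░▓▓  ▓▓▓▓▓▓▓▓▓▓░░
─────────────────────────┃  ▒▒▒▒▓▓░░░░▓▓  ▓▓▓▓▓▓▓▓▓▓░░
 implements network conne┃▒▒▒▒██░░▒▒▒▒██░░██  ██  ██░░
m processes cached result┃▒▒▒▒██░░▒▒▒▒██░░██  ██  ██░░
 coordinates batch operat┃▒▒░░██▒▒  ██░░  ██▒▒▓▓  ▒▒  
ng processes memory alloc┗━━━━━━━━━━━━━━━━━━━━━━━━━━━━
rocesses incoming requests┃                           
ng monitors user sessions ┃                           
                          ┃                           
ture maintains thread pool┃                           
━━━━━━━━━━━━━━━━━━━━━━━━━━┛                           
                                                      
                                                      
                                                      
                                                      
                                                      


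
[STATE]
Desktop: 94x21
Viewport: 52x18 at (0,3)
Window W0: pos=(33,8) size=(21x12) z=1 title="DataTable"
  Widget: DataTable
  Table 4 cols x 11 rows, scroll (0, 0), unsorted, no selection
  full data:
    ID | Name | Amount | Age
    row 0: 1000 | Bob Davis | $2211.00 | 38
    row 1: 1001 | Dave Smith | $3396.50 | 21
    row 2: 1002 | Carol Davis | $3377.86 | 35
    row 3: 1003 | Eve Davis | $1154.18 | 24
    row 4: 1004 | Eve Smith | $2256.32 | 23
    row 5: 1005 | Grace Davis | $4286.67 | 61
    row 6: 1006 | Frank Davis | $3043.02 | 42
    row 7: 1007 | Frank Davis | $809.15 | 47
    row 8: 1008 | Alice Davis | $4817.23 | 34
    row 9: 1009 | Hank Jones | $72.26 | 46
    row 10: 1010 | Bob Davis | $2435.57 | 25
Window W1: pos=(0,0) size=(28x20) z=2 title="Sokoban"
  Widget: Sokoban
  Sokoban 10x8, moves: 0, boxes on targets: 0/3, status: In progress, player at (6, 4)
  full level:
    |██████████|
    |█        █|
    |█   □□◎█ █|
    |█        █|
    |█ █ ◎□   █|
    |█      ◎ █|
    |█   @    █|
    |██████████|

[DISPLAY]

┃██████████                ┃                        
┃█        █                ┃                        
┃█   □□◎█ █                ┃                        
┃█        █                ┃                        
┃█ █ ◎□   █                ┃                        
┃█      ◎ █                ┃     ┏━━━━━━━━━━━━━━━━━━
┃█   @    █                ┃     ┃ DataTable        
┃██████████                ┃     ┠──────────────────
┃Moves: 0  0/3             ┃     ┃ID  │Name       │A
┃                          ┃     ┃────┼───────────┼─
┃                          ┃     ┃1000│Bob Davis  │$
┃                          ┃     ┃1001│Dave Smith │$
┃                          ┃     ┃1002│Carol Davis│$
┃                          ┃     ┃1003│Eve Davis  │$
┃                          ┃     ┃1004│Eve Smith  │$
┃                          ┃     ┃1005│Grace Davis│$
┗━━━━━━━━━━━━━━━━━━━━━━━━━━┛     ┗━━━━━━━━━━━━━━━━━━
                                                    


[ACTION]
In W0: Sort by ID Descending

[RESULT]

┃██████████                ┃                        
┃█        █                ┃                        
┃█   □□◎█ █                ┃                        
┃█        █                ┃                        
┃█ █ ◎□   █                ┃                        
┃█      ◎ █                ┃     ┏━━━━━━━━━━━━━━━━━━
┃█   @    █                ┃     ┃ DataTable        
┃██████████                ┃     ┠──────────────────
┃Moves: 0  0/3             ┃     ┃ID ▼│Name       │A
┃                          ┃     ┃────┼───────────┼─
┃                          ┃     ┃1010│Bob Davis  │$
┃                          ┃     ┃1009│Hank Jones │$
┃                          ┃     ┃1008│Alice Davis│$
┃                          ┃     ┃1007│Frank Davis│$
┃                          ┃     ┃1006│Frank Davis│$
┃                          ┃     ┃1005│Grace Davis│$
┗━━━━━━━━━━━━━━━━━━━━━━━━━━┛     ┗━━━━━━━━━━━━━━━━━━
                                                    


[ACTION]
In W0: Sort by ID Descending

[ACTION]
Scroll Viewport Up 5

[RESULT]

┏━━━━━━━━━━━━━━━━━━━━━━━━━━┓                        
┃ Sokoban                  ┃                        
┠──────────────────────────┨                        
┃██████████                ┃                        
┃█        █                ┃                        
┃█   □□◎█ █                ┃                        
┃█        █                ┃                        
┃█ █ ◎□   █                ┃                        
┃█      ◎ █                ┃     ┏━━━━━━━━━━━━━━━━━━
┃█   @    █                ┃     ┃ DataTable        
┃██████████                ┃     ┠──────────────────
┃Moves: 0  0/3             ┃     ┃ID ▼│Name       │A
┃                          ┃     ┃────┼───────────┼─
┃                          ┃     ┃1010│Bob Davis  │$
┃                          ┃     ┃1009│Hank Jones │$
┃                          ┃     ┃1008│Alice Davis│$
┃                          ┃     ┃1007│Frank Davis│$
┃                          ┃     ┃1006│Frank Davis│$


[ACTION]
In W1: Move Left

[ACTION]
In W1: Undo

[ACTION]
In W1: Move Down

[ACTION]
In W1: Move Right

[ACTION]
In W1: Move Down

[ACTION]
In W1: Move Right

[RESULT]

┏━━━━━━━━━━━━━━━━━━━━━━━━━━┓                        
┃ Sokoban                  ┃                        
┠──────────────────────────┨                        
┃██████████                ┃                        
┃█        █                ┃                        
┃█   □□◎█ █                ┃                        
┃█        █                ┃                        
┃█ █ ◎□   █                ┃                        
┃█      ◎ █                ┃     ┏━━━━━━━━━━━━━━━━━━
┃█     @  █                ┃     ┃ DataTable        
┃██████████                ┃     ┠──────────────────
┃Moves: 2  0/3             ┃     ┃ID ▼│Name       │A
┃                          ┃     ┃────┼───────────┼─
┃                          ┃     ┃1010│Bob Davis  │$
┃                          ┃     ┃1009│Hank Jones │$
┃                          ┃     ┃1008│Alice Davis│$
┃                          ┃     ┃1007│Frank Davis│$
┃                          ┃     ┃1006│Frank Davis│$


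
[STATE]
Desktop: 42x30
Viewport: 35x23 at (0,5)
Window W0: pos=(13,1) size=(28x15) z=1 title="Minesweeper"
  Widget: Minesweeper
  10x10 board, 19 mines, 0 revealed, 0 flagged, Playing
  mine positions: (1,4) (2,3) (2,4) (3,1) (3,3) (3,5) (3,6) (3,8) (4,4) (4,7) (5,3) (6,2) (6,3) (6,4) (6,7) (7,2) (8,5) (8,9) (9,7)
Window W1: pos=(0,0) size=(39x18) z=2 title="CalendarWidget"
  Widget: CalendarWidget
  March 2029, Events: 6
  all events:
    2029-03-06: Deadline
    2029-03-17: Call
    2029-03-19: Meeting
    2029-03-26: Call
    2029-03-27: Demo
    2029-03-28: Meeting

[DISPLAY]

┃          1  2  3  4              
┃ 5  6*  7  8  9 10 11             
┃12 13 14 15 16 17* 18             
┃19* 20 21 22 23 24 25             
┃26* 27* 28* 29 30 31              
┃                                  
┃                                  
┃                                  
┃                                  
┃                                  
┃                                  
┃                                  
┗━━━━━━━━━━━━━━━━━━━━━━━━━━━━━━━━━━
                                   
                                   
                                   
                                   
                                   
                                   
                                   
                                   
                                   
                                   


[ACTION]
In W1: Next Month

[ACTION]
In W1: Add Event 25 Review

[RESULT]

┃                   1              
┃ 2  3  4  5  6  7  8              
┃ 9 10 11 12 13 14 15              
┃16 17 18 19 20 21 22              
┃23 24 25* 26 27 28 29             
┃30                                
┃                                  
┃                                  
┃                                  
┃                                  
┃                                  
┃                                  
┗━━━━━━━━━━━━━━━━━━━━━━━━━━━━━━━━━━
                                   
                                   
                                   
                                   
                                   
                                   
                                   
                                   
                                   
                                   


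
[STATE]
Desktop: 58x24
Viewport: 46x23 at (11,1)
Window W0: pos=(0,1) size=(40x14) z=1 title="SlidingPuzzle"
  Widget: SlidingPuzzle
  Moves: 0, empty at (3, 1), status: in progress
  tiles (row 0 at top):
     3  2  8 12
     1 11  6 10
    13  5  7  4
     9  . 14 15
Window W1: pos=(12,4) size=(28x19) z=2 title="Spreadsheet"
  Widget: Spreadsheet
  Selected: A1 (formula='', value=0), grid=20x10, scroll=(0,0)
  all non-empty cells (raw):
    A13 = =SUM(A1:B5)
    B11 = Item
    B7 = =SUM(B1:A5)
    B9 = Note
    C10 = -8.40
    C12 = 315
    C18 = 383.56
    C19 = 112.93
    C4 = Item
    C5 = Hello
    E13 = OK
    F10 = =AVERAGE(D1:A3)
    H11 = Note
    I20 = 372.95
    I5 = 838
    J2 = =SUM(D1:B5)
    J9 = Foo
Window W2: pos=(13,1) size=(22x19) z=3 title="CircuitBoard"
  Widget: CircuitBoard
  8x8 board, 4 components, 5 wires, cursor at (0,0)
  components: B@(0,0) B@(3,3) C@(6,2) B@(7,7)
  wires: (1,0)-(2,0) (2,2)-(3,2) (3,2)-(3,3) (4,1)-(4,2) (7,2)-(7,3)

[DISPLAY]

━━┏━━━━━━━━━━━━━━━━━━━━┓━━━━┓                 
zz┃ CircuitBoard       ┃    ┃                 
──┠────────────────────┨────┨                 
┬┏┃   0 1 2 3 4 5 6 7  ┃━━━━┓                 
│┃┃0  [B]              ┃    ┃                 
┼┠┃                    ┃────┨                 
│┃┃1   ·               ┃    ┃                 
┼┃┃    │               ┃ C  ┃                 
│┃┃2   ·       ·       ┃----┃                 
┼┃┃            │       ┃    ┃                 
│┃┃3           · ─ B   ┃    ┃                 
┴┃┃                    ┃    ┃                 
 ┃┃4       · ─ ·       ┃em  ┃                 
━┃┃                    ┃llo ┃                 
 ┃┃5                   ┃    ┃                 
 ┃┃                    ┃    ┃                 
 ┃┃6           C       ┃    ┃                 
 ┃┃                    ┃    ┃                 
 ┃┗━━━━━━━━━━━━━━━━━━━━┛ -8.┃                 
 ┃ 11        0Item          ┃                 
 ┃ 12        0       0     3┃                 
 ┗━━━━━━━━━━━━━━━━━━━━━━━━━━┛                 
                                              


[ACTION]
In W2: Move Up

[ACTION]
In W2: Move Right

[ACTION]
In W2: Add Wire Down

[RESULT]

━━┏━━━━━━━━━━━━━━━━━━━━┓━━━━┓                 
zz┃ CircuitBoard       ┃    ┃                 
──┠────────────────────┨────┨                 
┬┏┃   0 1 2 3 4 5 6 7  ┃━━━━┓                 
│┃┃0   B  [.]          ┃    ┃                 
┼┠┃        │           ┃────┨                 
│┃┃1   ·   ·           ┃    ┃                 
┼┃┃    │               ┃ C  ┃                 
│┃┃2   ·       ·       ┃----┃                 
┼┃┃            │       ┃    ┃                 
│┃┃3           · ─ B   ┃    ┃                 
┴┃┃                    ┃    ┃                 
 ┃┃4       · ─ ·       ┃em  ┃                 
━┃┃                    ┃llo ┃                 
 ┃┃5                   ┃    ┃                 
 ┃┃                    ┃    ┃                 
 ┃┃6           C       ┃    ┃                 
 ┃┃                    ┃    ┃                 
 ┃┗━━━━━━━━━━━━━━━━━━━━┛ -8.┃                 
 ┃ 11        0Item          ┃                 
 ┃ 12        0       0     3┃                 
 ┗━━━━━━━━━━━━━━━━━━━━━━━━━━┛                 
                                              


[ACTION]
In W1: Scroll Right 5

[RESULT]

━━┏━━━━━━━━━━━━━━━━━━━━┓━━━━┓                 
zz┃ CircuitBoard       ┃    ┃                 
──┠────────────────────┨────┨                 
┬┏┃   0 1 2 3 4 5 6 7  ┃━━━━┓                 
│┃┃0   B  [.]          ┃    ┃                 
┼┠┃        │           ┃────┨                 
│┃┃1   ·   ·           ┃    ┃                 
┼┃┃    │               ┃ H  ┃                 
│┃┃2   ·       ·       ┃----┃                 
┼┃┃            │       ┃    ┃                 
│┃┃3           · ─ B   ┃    ┃                 
┴┃┃                    ┃    ┃                 
 ┃┃4       · ─ ·       ┃    ┃                 
━┃┃                    ┃    ┃                 
 ┃┃5                   ┃    ┃                 
 ┃┃                    ┃    ┃                 
 ┃┃6           C       ┃    ┃                 
 ┃┃                    ┃    ┃                 
 ┃┗━━━━━━━━━━━━━━━━━━━━┛    ┃                 
 ┃ 11        0       0Note  ┃                 
 ┃ 12        0       0      ┃                 
 ┗━━━━━━━━━━━━━━━━━━━━━━━━━━┛                 
                                              


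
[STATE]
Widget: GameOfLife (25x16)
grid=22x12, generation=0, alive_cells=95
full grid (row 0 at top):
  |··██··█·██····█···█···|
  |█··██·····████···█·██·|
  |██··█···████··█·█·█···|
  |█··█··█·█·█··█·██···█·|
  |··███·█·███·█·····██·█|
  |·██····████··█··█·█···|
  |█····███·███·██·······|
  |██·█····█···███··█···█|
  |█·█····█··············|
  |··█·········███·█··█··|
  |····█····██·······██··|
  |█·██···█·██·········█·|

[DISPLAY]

Gen: 0                   
··██··█·██····█···█···   
█··██·····████···█·██·   
██··█···████··█·█·█···   
█··█··█·█·█··█·██···█·   
··███·█·███·█·····██·█   
·██····████··█··█·█···   
█····███·███·██·······   
██·█····█···███··█···█   
█·█····█··············   
··█·········███·█··█··   
····█····██·······██··   
█·██···█·██·········█·   
                         
                         
                         


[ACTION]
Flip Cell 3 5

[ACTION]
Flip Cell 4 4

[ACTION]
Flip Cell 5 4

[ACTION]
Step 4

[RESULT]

Gen: 4                   
··█·····██·█····█·██··   
·█·········█···█····█·   
█·██··████······█···█·   
█··████·█···········██   
██·····█············██   
█··█··█···············   
█··██·██········██····   
█····█·███············   
█····█·███············   
█······███···█·····██·   
██·██······███····█··█   
··█········███·····███   
                         
                         
                         


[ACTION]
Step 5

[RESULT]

Gen: 9                   
·········█······███···   
········███·····█·███·   
██··██·█···█·····██··█   
██··██·█·██········█·█   
····█····█··········█·   
······███·············   
······██··············   
······················   
······················   
···█·█··██·········██·   
····█···██········█··█   
····█···██·········███   
                         
                         
                         


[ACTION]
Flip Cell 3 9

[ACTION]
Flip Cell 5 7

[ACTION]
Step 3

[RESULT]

Gen: 12                  
······················   
·█·····██·██····█·····   
█·········██·····█·█··   
█···██···········█···█   
·███··············███·   
·······█··············   
······█···············   
······█···············   
····█·················   
···█·██·██·········██·   
······██··█·······█··█   
···███··██·········███   
                         
                         
                         


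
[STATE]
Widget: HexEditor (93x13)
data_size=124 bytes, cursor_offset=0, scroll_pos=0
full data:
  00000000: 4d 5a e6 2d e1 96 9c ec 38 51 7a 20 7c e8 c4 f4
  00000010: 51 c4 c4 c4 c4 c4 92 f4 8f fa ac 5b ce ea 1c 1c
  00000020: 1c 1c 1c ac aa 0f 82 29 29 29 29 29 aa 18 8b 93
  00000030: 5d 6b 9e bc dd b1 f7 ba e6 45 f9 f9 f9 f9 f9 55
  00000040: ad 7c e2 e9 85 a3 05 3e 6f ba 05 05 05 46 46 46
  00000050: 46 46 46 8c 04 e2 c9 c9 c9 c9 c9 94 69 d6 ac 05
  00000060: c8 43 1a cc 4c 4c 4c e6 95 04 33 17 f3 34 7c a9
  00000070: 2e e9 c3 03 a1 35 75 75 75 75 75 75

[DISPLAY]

00000000  4D 5a e6 2d e1 96 9c ec  38 51 7a 20 7c e8 c4 f4  |MZ.-....8Qz |...|               
00000010  51 c4 c4 c4 c4 c4 92 f4  8f fa ac 5b ce ea 1c 1c  |Q..........[....|               
00000020  1c 1c 1c ac aa 0f 82 29  29 29 29 29 aa 18 8b 93  |.......)))))....|               
00000030  5d 6b 9e bc dd b1 f7 ba  e6 45 f9 f9 f9 f9 f9 55  |]k.......E.....U|               
00000040  ad 7c e2 e9 85 a3 05 3e  6f ba 05 05 05 46 46 46  |.|.....>o....FFF|               
00000050  46 46 46 8c 04 e2 c9 c9  c9 c9 c9 94 69 d6 ac 05  |FFF.........i...|               
00000060  c8 43 1a cc 4c 4c 4c e6  95 04 33 17 f3 34 7c a9  |.C..LLL...3..4|.|               
00000070  2e e9 c3 03 a1 35 75 75  75 75 75 75              |.....5uuuuuu    |               
                                                                                             
                                                                                             
                                                                                             
                                                                                             
                                                                                             


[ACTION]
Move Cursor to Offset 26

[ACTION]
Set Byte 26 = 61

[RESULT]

00000000  4d 5a e6 2d e1 96 9c ec  38 51 7a 20 7c e8 c4 f4  |MZ.-....8Qz |...|               
00000010  51 c4 c4 c4 c4 c4 92 f4  8f fa 61 5b ce ea 1c 1c  |Q.........a[....|               
00000020  1c 1c 1c ac aa 0f 82 29  29 29 29 29 aa 18 8b 93  |.......)))))....|               
00000030  5d 6b 9e bc dd b1 f7 ba  e6 45 f9 f9 f9 f9 f9 55  |]k.......E.....U|               
00000040  ad 7c e2 e9 85 a3 05 3e  6f ba 05 05 05 46 46 46  |.|.....>o....FFF|               
00000050  46 46 46 8c 04 e2 c9 c9  c9 c9 c9 94 69 d6 ac 05  |FFF.........i...|               
00000060  c8 43 1a cc 4c 4c 4c e6  95 04 33 17 f3 34 7c a9  |.C..LLL...3..4|.|               
00000070  2e e9 c3 03 a1 35 75 75  75 75 75 75              |.....5uuuuuu    |               
                                                                                             
                                                                                             
                                                                                             
                                                                                             
                                                                                             


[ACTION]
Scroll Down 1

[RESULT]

00000010  51 c4 c4 c4 c4 c4 92 f4  8f fa 61 5b ce ea 1c 1c  |Q.........a[....|               
00000020  1c 1c 1c ac aa 0f 82 29  29 29 29 29 aa 18 8b 93  |.......)))))....|               
00000030  5d 6b 9e bc dd b1 f7 ba  e6 45 f9 f9 f9 f9 f9 55  |]k.......E.....U|               
00000040  ad 7c e2 e9 85 a3 05 3e  6f ba 05 05 05 46 46 46  |.|.....>o....FFF|               
00000050  46 46 46 8c 04 e2 c9 c9  c9 c9 c9 94 69 d6 ac 05  |FFF.........i...|               
00000060  c8 43 1a cc 4c 4c 4c e6  95 04 33 17 f3 34 7c a9  |.C..LLL...3..4|.|               
00000070  2e e9 c3 03 a1 35 75 75  75 75 75 75              |.....5uuuuuu    |               
                                                                                             
                                                                                             
                                                                                             
                                                                                             
                                                                                             
                                                                                             


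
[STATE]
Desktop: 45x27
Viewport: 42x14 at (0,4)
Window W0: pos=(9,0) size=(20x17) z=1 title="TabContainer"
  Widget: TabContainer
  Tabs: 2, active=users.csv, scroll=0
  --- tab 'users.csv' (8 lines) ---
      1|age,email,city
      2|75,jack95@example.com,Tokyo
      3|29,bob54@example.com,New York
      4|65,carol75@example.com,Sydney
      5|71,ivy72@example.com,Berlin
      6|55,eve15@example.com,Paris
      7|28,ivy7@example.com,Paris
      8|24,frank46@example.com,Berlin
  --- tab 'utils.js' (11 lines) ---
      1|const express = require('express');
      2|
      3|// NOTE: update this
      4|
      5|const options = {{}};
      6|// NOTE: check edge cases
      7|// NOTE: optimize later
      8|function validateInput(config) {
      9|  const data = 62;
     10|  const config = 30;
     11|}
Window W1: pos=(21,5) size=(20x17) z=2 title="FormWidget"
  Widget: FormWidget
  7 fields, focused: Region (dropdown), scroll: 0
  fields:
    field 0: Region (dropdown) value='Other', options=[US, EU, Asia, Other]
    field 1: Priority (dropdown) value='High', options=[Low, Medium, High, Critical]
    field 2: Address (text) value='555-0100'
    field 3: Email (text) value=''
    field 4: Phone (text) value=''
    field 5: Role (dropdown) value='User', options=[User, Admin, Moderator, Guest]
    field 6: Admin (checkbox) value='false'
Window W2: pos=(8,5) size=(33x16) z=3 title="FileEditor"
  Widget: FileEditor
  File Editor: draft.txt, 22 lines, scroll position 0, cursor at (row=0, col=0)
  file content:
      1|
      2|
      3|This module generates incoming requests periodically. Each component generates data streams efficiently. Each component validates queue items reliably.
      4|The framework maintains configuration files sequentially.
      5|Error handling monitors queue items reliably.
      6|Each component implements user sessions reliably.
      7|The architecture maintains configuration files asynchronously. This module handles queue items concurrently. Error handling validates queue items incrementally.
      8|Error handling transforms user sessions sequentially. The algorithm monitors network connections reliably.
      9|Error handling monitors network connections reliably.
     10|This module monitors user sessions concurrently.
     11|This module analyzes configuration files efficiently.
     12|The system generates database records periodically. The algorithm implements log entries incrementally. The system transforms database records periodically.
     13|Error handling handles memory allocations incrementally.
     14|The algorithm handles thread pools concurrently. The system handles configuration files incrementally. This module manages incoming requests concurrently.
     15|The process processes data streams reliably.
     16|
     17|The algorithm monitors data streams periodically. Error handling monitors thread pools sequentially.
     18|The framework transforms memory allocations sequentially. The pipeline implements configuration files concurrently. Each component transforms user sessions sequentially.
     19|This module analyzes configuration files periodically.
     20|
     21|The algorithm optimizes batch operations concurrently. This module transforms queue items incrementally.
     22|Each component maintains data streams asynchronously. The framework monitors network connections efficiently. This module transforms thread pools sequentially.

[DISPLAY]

         ┃──────────────────┃             
        ┏━━━━━━━━━━━━━━━━━━━━━━━━━━━━━━━┓ 
        ┃ FileEditor                    ┃ 
        ┠───────────────────────────────┨ 
        ┃█                             ▲┃ 
        ┃                              █┃ 
        ┃This module generates incoming░┃ 
        ┃The framework maintains config░┃ 
        ┃Error handling monitors queue ░┃ 
        ┃Each component implements user░┃ 
        ┃The architecture maintains con░┃ 
        ┃Error handling transforms user░┃ 
        ┃Error handling monitors networ░┃ 
        ┃This module monitors user sess░┃ 


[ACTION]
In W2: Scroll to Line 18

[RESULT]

         ┃──────────────────┃             
        ┏━━━━━━━━━━━━━━━━━━━━━━━━━━━━━━━┓ 
        ┃ FileEditor                    ┃ 
        ┠───────────────────────────────┨ 
        ┃This module analyzes configura▲┃ 
        ┃The system generates database ░┃ 
        ┃Error handling handles memory ░┃ 
        ┃The algorithm handles thread p░┃ 
        ┃The process processes data str░┃ 
        ┃                              ░┃ 
        ┃The algorithm monitors data st░┃ 
        ┃The framework transforms memor░┃ 
        ┃This module analyzes configura░┃ 
        ┃                              ░┃ 


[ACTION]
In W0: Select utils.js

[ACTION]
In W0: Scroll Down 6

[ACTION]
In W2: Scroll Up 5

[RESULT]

         ┃──────────────────┃             
        ┏━━━━━━━━━━━━━━━━━━━━━━━━━━━━━━━┓ 
        ┃ FileEditor                    ┃ 
        ┠───────────────────────────────┨ 
        ┃Each component implements user▲┃ 
        ┃The architecture maintains con░┃ 
        ┃Error handling transforms user░┃ 
        ┃Error handling monitors networ░┃ 
        ┃This module monitors user sess░┃ 
        ┃This module analyzes configura░┃ 
        ┃The system generates database █┃ 
        ┃Error handling handles memory ░┃ 
        ┃The algorithm handles thread p░┃ 
        ┃The process processes data str░┃ 


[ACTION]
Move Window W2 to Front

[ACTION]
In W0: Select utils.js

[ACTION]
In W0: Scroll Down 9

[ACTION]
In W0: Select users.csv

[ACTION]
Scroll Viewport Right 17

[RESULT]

      ┃──────────────────┃                
     ┏━━━━━━━━━━━━━━━━━━━━━━━━━━━━━━━┓    
     ┃ FileEditor                    ┃    
     ┠───────────────────────────────┨    
     ┃Each component implements user▲┃    
     ┃The architecture maintains con░┃    
     ┃Error handling transforms user░┃    
     ┃Error handling monitors networ░┃    
     ┃This module monitors user sess░┃    
     ┃This module analyzes configura░┃    
     ┃The system generates database █┃    
     ┃Error handling handles memory ░┃    
     ┃The algorithm handles thread p░┃    
     ┃The process processes data str░┃    
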